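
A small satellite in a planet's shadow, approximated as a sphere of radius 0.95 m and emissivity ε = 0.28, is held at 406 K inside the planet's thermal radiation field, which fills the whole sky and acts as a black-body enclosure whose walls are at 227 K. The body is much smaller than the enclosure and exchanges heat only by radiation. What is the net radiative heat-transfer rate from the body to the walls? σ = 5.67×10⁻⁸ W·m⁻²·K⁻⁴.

P_net ≈ 4410 W

For a small grey body in a large enclosure: P_net = εσA(T_body⁴ − T_wall⁴).
A = 4πr² = 11.34 m²; T_body⁴ − T_wall⁴ = 2.717×10¹⁰ − 2.655×10⁹ = 2.452×10¹⁰ K⁴.
|P_net| = 0.28·5.67×10⁻⁸·11.34·2.452×10¹⁰.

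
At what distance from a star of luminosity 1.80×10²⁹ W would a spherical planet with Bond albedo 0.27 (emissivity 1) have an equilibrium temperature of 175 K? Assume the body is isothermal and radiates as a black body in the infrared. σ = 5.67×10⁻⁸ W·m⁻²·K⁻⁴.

d ≈ 7.01×10¹² m

For an isothermal black-emitting sphere, (1−a)S·πr² = σ·4πr²·T⁴ ⇒ S = 4σT⁴/(1−a).
S = 4·5.67×10⁻⁸·(175)⁴/0.730 = 291.4 W/m².
Flux falls as S = L/(4πd²), so d = √(L/(4πS)) = √(1.80×10²⁹/(4π·291.4)).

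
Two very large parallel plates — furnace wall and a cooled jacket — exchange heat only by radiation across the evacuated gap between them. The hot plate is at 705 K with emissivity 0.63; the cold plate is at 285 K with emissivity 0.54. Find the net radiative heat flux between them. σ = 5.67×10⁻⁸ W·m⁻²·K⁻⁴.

For two infinite grey parallel plates, q = σ(T₁⁴ − T₂⁴)/(1/ε₁ + 1/ε₂ − 1).
T₁⁴ − T₂⁴ = 2.470×10¹¹ − 6.598×10⁹ = 2.404×10¹¹ K⁴.
1/ε₁ + 1/ε₂ − 1 = 1.587 + 1.852 − 1 = 2.439.
q = 5.67×10⁻⁸ × 2.404×10¹¹ / 2.439.

q ≈ 5590 W/m²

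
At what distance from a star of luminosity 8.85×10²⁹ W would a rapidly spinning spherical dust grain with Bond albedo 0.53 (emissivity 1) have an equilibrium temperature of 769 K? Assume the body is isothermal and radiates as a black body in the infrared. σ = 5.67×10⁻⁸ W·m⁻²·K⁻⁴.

d ≈ 6.46×10¹¹ m

For an isothermal black-emitting sphere, (1−a)S·πr² = σ·4πr²·T⁴ ⇒ S = 4σT⁴/(1−a).
S = 4·5.67×10⁻⁸·(769)⁴/0.470 = 1.688×10⁵ W/m².
Flux falls as S = L/(4πd²), so d = √(L/(4πS)) = √(8.85×10²⁹/(4π·1.688×10⁵)).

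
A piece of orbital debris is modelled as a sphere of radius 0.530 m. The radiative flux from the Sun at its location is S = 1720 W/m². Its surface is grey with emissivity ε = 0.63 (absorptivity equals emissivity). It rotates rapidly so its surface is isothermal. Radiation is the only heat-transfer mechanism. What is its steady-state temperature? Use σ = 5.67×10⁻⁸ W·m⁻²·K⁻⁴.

T ≈ 295 K

At equilibrium, absorbed power = emitted power.
Absorbing cross-section = πr² = 0.8825 m²; emitting surface = 4πr² = 3.530 m² (ratio 4).
εS·A_cross = εσ·A_surf·T⁴  ⇒  T⁴ = S/(4σ)   (ε cancels).
T⁴ = 1720/(4·5.67×10⁻⁸) = 7.584×10⁹ K⁴.
T = (7.584×10⁹)^(1/4).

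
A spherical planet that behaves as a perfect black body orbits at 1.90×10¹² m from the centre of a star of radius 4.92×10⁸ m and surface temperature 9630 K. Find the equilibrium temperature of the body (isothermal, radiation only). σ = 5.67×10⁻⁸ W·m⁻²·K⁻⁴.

T ≈ 110 K

The star's surface emits σT_*⁴; at distance d the flux is S = σT_*⁴(R_*/d)².
S = 5.67×10⁻⁸·(9630)⁴·(4.92×10⁸/1.90×10¹²)² = 32.70 W/m².
For an isothermal sphere T⁴ = (1−a)S/(4σ) = 1.442×10⁸ K⁴.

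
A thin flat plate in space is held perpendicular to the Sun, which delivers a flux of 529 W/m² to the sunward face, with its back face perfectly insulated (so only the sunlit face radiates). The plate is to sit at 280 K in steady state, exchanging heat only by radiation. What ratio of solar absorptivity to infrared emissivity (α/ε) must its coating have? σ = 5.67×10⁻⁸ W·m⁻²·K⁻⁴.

α/ε ≈ 0.659

Balance: αS·A = εσ·1A·T⁴ ⇒ α/ε = σT⁴/S.
α/ε = 5.67×10⁻⁸·(280)⁴/529 = 5.67×10⁻⁸·6.147×10⁹/529.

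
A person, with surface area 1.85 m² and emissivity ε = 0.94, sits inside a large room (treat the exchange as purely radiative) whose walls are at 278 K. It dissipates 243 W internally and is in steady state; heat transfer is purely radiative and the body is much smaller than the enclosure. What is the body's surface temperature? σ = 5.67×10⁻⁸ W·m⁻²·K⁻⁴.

T ≈ 303 K

For a small grey body in a large enclosure, net radiated power = εσA(T⁴ − T_w⁴).
Steady state: P = εσA(T⁴ − T_w⁴) with A = 1.85 m².
T⁴ = P/(εσA) + T_w⁴ = 243/(0.94·5.67×10⁻⁸·1.850) + (278)⁴
    = 2.464×10⁹ + 5.973×10⁹ = 8.437×10⁹ K⁴.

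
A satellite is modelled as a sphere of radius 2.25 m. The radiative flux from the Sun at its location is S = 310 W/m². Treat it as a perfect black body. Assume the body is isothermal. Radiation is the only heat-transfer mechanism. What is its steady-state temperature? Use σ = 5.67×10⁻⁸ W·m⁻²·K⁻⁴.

T ≈ 192 K

At equilibrium, absorbed power = emitted power.
Absorbing cross-section = πr² = 15.90 m²; emitting surface = 4πr² = 63.62 m² (ratio 4).
S·A_cross = εσ·A_surf·T⁴  ⇒  T⁴ = S/(4σ).
T⁴ = 1.00·310/(4·5.67×10⁻⁸) = 1.367×10⁹ K⁴.
T = (1.367×10⁹)^(1/4).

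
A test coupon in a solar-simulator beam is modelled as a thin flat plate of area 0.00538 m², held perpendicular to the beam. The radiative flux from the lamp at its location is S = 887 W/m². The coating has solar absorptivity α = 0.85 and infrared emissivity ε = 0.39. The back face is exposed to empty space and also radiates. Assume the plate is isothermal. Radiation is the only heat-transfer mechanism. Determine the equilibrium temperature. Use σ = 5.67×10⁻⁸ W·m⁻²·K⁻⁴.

T ≈ 361 K

At equilibrium, absorbed power = emitted power.
Absorbing cross-section = A = 0.005380 m²; emitting surface = 2A = 0.01076 m² (ratio 2).
αS·A_cross = εσ·A_surf·T⁴  ⇒  T⁴ = αS/(ε·2σ).
T⁴ = 0.850·887/(0.39·2·5.67×10⁻⁸) = 1.705×10¹⁰ K⁴.
T = (1.705×10¹⁰)^(1/4).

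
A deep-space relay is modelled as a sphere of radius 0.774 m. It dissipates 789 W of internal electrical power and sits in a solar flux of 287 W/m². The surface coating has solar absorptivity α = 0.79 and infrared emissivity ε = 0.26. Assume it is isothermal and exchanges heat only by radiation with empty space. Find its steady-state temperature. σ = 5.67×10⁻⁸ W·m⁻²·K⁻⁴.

T ≈ 324 K

At steady state, absorbed solar power + internal power = radiated power.
Absorbed: α·S·A_cross = 0.79·287·1.882 = 426.7 W (cross-section πr²).
Total input = 426.7 + 789 = 1216 W.
Radiated: εσ·A_surf·T⁴ with A_surf = 4πr² = 7.528 m².
T⁴ = 1216/(0.26·5.67×10⁻⁸·7.528) = 1.095×10¹⁰ K⁴.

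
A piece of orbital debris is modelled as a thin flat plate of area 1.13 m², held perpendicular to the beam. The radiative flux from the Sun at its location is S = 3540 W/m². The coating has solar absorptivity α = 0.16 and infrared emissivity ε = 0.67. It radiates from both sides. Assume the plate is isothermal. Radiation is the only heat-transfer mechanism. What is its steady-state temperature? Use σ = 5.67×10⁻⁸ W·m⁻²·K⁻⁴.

At equilibrium, absorbed power = emitted power.
Absorbing cross-section = A = 1.130 m²; emitting surface = 2A = 2.260 m² (ratio 2).
αS·A_cross = εσ·A_surf·T⁴  ⇒  T⁴ = αS/(ε·2σ).
T⁴ = 0.160·3540/(0.67·2·5.67×10⁻⁸) = 7.455×10⁹ K⁴.
T = (7.455×10⁹)^(1/4).

T ≈ 294 K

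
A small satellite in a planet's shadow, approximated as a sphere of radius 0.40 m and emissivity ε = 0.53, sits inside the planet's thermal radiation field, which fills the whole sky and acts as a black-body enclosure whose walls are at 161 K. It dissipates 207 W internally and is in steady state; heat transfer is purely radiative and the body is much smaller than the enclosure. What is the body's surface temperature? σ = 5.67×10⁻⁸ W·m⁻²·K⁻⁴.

T ≈ 253 K

For a small grey body in a large enclosure, net radiated power = εσA(T⁴ − T_w⁴).
Steady state: P = εσA(T⁴ − T_w⁴) with A = 4πr² = 2.011 m².
T⁴ = P/(εσA) + T_w⁴ = 207/(0.53·5.67×10⁻⁸·2.011) + (161)⁴
    = 3.426×10⁹ + 6.719×10⁸ = 4.098×10⁹ K⁴.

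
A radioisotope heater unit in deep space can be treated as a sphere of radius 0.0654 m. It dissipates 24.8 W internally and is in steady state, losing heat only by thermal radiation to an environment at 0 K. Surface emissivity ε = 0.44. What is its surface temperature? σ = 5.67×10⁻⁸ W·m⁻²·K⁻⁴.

Steady state: internal power = radiated power, P = εσA T⁴.
Radiating area A = 4πr² = 0.05375 m².
T⁴ = P/(εσA) = 24.8/(0.44·5.67×10⁻⁸·0.05375) = 1.849×10¹⁰ K⁴.
T = (1.849×10¹⁰)^(1/4).

T ≈ 369 K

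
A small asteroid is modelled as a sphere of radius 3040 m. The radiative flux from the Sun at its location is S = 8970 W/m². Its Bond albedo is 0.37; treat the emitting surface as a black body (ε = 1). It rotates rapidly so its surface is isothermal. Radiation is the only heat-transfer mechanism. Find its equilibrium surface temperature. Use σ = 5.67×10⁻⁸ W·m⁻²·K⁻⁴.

At equilibrium, absorbed power = emitted power.
Absorbing cross-section = πr² = 2.903×10⁷ m²; emitting surface = 4πr² = 1.161×10⁸ m² (ratio 4).
(1−a)S·A_cross = εσ·A_surf·T⁴  ⇒  T⁴ = (1−a)S/(4σ).
T⁴ = 0.630·8970/(4·5.67×10⁻⁸) = 2.492×10¹⁰ K⁴.
T = (2.492×10¹⁰)^(1/4).

T ≈ 397 K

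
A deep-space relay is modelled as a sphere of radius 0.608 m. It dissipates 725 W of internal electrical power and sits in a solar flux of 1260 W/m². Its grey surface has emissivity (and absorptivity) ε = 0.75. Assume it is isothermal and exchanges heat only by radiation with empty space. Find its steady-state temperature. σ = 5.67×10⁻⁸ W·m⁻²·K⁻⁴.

T ≈ 310 K

At steady state, absorbed solar power + internal power = radiated power.
Absorbed: α·S·A_cross = 0.75·1260·1.161 = 1097 W (cross-section πr²).
Total input = 1097 + 725 = 1822 W.
Radiated: εσ·A_surf·T⁴ with A_surf = 4πr² = 4.645 m².
T⁴ = 1822/(0.75·5.67×10⁻⁸·4.645) = 9.226×10⁹ K⁴.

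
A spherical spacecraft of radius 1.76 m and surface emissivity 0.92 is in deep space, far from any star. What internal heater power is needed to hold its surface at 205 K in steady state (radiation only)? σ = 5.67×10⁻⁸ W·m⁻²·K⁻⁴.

P = εσ·4πr²·T⁴.
4πr² = 38.93 m²; T⁴ = 1.766×10⁹ K⁴.
P = 0.92·5.67×10⁻⁸·38.93·1.766×10⁹.

P ≈ 3590 W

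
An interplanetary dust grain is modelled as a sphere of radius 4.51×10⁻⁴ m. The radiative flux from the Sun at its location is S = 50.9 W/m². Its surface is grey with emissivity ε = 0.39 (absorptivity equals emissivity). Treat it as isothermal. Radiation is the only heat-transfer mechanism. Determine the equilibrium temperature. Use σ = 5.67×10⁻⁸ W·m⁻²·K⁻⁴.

T ≈ 122 K

At equilibrium, absorbed power = emitted power.
Absorbing cross-section = πr² = 6.390×10⁻⁷ m²; emitting surface = 4πr² = 2.556×10⁻⁶ m² (ratio 4).
εS·A_cross = εσ·A_surf·T⁴  ⇒  T⁴ = S/(4σ)   (ε cancels).
T⁴ = 50.9/(4·5.67×10⁻⁸) = 2.244×10⁸ K⁴.
T = (2.244×10⁸)^(1/4).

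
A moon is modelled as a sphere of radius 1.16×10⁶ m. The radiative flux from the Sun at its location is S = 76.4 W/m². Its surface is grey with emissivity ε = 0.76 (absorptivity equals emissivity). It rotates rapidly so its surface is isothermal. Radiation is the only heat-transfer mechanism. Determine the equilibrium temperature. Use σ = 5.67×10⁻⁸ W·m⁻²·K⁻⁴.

T ≈ 135 K

At equilibrium, absorbed power = emitted power.
Absorbing cross-section = πr² = 4.227×10¹² m²; emitting surface = 4πr² = 1.691×10¹³ m² (ratio 4).
εS·A_cross = εσ·A_surf·T⁴  ⇒  T⁴ = S/(4σ)   (ε cancels).
T⁴ = 76.4/(4·5.67×10⁻⁸) = 3.369×10⁸ K⁴.
T = (3.369×10⁸)^(1/4).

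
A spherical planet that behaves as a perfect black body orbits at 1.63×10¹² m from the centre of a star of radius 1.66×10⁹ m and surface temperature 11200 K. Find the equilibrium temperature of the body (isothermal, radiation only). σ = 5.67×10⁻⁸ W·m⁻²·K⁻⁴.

The star's surface emits σT_*⁴; at distance d the flux is S = σT_*⁴(R_*/d)².
S = 5.67×10⁻⁸·(11200)⁴·(1.66×10⁹/1.63×10¹²)² = 925.3 W/m².
For an isothermal sphere T⁴ = (1−a)S/(4σ) = 4.080×10⁹ K⁴.

T ≈ 253 K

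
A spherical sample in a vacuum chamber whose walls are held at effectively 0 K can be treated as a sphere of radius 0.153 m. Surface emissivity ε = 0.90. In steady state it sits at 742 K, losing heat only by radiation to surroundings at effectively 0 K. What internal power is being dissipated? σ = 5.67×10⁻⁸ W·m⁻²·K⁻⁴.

P ≈ 4550 W

Steady state: P = εσA T⁴.
A = 4πr² = 0.2942 m²; T⁴ = (742)⁴ = 3.031×10¹¹ K⁴.
P = 0.90 × 5.67×10⁻⁸ × 0.2942 × 3.031×10¹¹.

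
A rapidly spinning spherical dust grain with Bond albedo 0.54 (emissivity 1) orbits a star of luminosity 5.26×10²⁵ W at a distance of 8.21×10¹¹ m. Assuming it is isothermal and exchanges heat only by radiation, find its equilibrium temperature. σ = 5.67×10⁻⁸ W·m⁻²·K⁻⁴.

First find the stellar flux at distance d: S = L/(4πd²) = 5.26×10²⁵/(4π·(8.21×10¹¹)²) = 6.210 W/m².
For an isothermal sphere, absorbed (1−a)S·πr² = emitted σ·4πr²·T⁴, so T⁴ = (1−a)S/(4σ).
T⁴ = 0.460·6.210/(4·5.67×10⁻⁸) = 1.260×10⁷ K⁴.

T ≈ 59.6 K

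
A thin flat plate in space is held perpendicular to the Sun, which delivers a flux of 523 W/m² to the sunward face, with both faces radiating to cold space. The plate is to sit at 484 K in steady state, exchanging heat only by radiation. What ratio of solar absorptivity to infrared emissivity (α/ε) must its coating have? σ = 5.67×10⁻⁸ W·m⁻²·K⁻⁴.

α/ε ≈ 11.9

Balance: αS·A = εσ·2A·T⁴ ⇒ α/ε = 2σT⁴/S.
α/ε = 2·5.67×10⁻⁸·(484)⁴/523 = 2·5.67×10⁻⁸·5.488×10¹⁰/523.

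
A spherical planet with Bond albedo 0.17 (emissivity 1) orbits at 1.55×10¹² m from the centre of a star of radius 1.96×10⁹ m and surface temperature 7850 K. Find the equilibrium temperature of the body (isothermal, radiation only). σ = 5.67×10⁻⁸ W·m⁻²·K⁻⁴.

T ≈ 188 K

The star's surface emits σT_*⁴; at distance d the flux is S = σT_*⁴(R_*/d)².
S = 5.67×10⁻⁸·(7850)⁴·(1.96×10⁹/1.55×10¹²)² = 344.3 W/m².
For an isothermal sphere T⁴ = (1−a)S/(4σ) = 1.260×10⁹ K⁴.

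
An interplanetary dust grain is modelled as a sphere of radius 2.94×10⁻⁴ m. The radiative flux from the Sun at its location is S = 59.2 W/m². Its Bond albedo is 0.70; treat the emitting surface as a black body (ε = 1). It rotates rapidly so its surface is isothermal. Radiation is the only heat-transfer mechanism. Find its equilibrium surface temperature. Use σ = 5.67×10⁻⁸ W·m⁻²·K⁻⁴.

At equilibrium, absorbed power = emitted power.
Absorbing cross-section = πr² = 2.715×10⁻⁷ m²; emitting surface = 4πr² = 1.086×10⁻⁶ m² (ratio 4).
(1−a)S·A_cross = εσ·A_surf·T⁴  ⇒  T⁴ = (1−a)S/(4σ).
T⁴ = 0.300·59.2/(4·5.67×10⁻⁸) = 7.831×10⁷ K⁴.
T = (7.831×10⁷)^(1/4).

T ≈ 94.1 K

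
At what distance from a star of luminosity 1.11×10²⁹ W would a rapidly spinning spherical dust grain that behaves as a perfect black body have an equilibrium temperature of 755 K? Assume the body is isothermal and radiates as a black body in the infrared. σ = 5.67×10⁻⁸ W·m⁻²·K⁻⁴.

For an isothermal black-emitting sphere, (1−a)S·πr² = σ·4πr²·T⁴ ⇒ S = 4σT⁴/(1−a).
S = 4·5.67×10⁻⁸·(755)⁴/1.00 = 73690 W/m².
Flux falls as S = L/(4πd²), so d = √(L/(4πS)) = √(1.11×10²⁹/(4π·73690)).

d ≈ 3.46×10¹¹ m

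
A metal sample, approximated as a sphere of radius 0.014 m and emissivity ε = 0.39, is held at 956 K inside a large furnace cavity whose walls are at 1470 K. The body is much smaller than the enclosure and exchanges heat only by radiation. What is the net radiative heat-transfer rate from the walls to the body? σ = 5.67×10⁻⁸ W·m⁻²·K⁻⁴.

P_net ≈ 209 W

For a small grey body in a large enclosure: P_net = εσA(T_body⁴ − T_wall⁴).
A = 4πr² = 0.002463 m²; T_body⁴ − T_wall⁴ = 8.353×10¹¹ − 4.669×10¹² = -3.834×10¹² K⁴.
|P_net| = 0.39·5.67×10⁻⁸·0.002463·3.834×10¹².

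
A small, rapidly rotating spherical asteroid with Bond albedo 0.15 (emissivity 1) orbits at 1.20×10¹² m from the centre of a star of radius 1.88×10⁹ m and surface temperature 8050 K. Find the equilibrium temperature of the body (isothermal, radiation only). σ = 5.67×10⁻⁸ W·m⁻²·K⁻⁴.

The star's surface emits σT_*⁴; at distance d the flux is S = σT_*⁴(R_*/d)².
S = 5.67×10⁻⁸·(8050)⁴·(1.88×10⁹/1.20×10¹²)² = 584.4 W/m².
For an isothermal sphere T⁴ = (1−a)S/(4σ) = 2.190×10⁹ K⁴.

T ≈ 216 K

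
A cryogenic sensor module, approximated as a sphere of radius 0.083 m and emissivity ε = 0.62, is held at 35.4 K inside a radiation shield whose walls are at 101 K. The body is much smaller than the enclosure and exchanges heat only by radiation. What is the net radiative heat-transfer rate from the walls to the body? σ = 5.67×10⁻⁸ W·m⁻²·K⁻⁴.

For a small grey body in a large enclosure: P_net = εσA(T_body⁴ − T_wall⁴).
A = 4πr² = 0.08657 m²; T_body⁴ − T_wall⁴ = 1.570×10⁶ − 1.041×10⁸ = -1.025×10⁸ K⁴.
|P_net| = 0.62·5.67×10⁻⁸·0.08657·1.025×10⁸.

P_net ≈ 0.312 W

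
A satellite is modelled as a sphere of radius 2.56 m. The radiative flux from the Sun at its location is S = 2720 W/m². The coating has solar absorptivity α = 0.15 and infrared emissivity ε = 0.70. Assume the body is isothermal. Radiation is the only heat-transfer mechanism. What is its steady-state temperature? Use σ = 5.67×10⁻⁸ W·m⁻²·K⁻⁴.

T ≈ 225 K

At equilibrium, absorbed power = emitted power.
Absorbing cross-section = πr² = 20.59 m²; emitting surface = 4πr² = 82.35 m² (ratio 4).
αS·A_cross = εσ·A_surf·T⁴  ⇒  T⁴ = αS/(ε·4σ).
T⁴ = 0.150·2720/(0.70·4·5.67×10⁻⁸) = 2.570×10⁹ K⁴.
T = (2.570×10⁹)^(1/4).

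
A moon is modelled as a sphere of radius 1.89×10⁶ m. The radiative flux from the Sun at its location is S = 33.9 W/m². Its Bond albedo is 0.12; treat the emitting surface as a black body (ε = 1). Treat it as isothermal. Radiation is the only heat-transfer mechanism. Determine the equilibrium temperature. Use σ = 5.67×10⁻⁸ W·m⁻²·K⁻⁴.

T ≈ 107 K

At equilibrium, absorbed power = emitted power.
Absorbing cross-section = πr² = 1.122×10¹³ m²; emitting surface = 4πr² = 4.489×10¹³ m² (ratio 4).
(1−a)S·A_cross = εσ·A_surf·T⁴  ⇒  T⁴ = (1−a)S/(4σ).
T⁴ = 0.880·33.9/(4·5.67×10⁻⁸) = 1.315×10⁸ K⁴.
T = (1.315×10⁸)^(1/4).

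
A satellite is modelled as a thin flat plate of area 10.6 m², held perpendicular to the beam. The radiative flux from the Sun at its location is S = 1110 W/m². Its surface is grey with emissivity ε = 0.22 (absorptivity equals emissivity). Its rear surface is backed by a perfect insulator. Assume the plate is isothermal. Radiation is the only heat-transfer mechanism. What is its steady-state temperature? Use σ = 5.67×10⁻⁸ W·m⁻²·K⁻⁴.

At equilibrium, absorbed power = emitted power.
Absorbing cross-section = A = 10.60 m²; emitting surface = A = 10.60 m² (ratio 1).
εS·A_cross = εσ·A_surf·T⁴  ⇒  T⁴ = S/(1σ)   (ε cancels).
T⁴ = 1110/(1·5.67×10⁻⁸) = 1.958×10¹⁰ K⁴.
T = (1.958×10¹⁰)^(1/4).

T ≈ 374 K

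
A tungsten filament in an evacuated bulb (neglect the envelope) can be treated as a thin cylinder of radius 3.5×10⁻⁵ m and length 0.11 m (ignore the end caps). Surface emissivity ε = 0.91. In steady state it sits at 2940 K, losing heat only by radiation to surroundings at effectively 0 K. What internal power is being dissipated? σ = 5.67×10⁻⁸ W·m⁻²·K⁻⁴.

P ≈ 93.3 W

Steady state: P = εσA T⁴.
A = 2πrL = 2.419×10⁻⁵ m²; T⁴ = (2940)⁴ = 7.471×10¹³ K⁴.
P = 0.91 × 5.67×10⁻⁸ × 2.419×10⁻⁵ × 7.471×10¹³.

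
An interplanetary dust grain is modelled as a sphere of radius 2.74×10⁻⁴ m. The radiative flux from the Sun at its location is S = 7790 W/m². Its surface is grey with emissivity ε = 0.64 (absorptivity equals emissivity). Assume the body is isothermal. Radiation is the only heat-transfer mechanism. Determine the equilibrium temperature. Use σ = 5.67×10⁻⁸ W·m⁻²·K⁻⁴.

At equilibrium, absorbed power = emitted power.
Absorbing cross-section = πr² = 2.359×10⁻⁷ m²; emitting surface = 4πr² = 9.434×10⁻⁷ m² (ratio 4).
εS·A_cross = εσ·A_surf·T⁴  ⇒  T⁴ = S/(4σ)   (ε cancels).
T⁴ = 7790/(4·5.67×10⁻⁸) = 3.435×10¹⁰ K⁴.
T = (3.435×10¹⁰)^(1/4).

T ≈ 431 K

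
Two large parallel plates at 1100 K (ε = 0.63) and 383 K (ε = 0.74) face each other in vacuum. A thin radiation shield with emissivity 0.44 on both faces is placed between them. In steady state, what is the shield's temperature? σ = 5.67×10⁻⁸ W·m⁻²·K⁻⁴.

In steady state the net flux on the hot side equals that on the cold side.
σ(T₁⁴−T_s⁴)/D₁ = σ(T_s⁴−T₂⁴)/D₂, with D₁ = 1/ε₁+1/ε_s−1 = 2.860, D₂ = 1/ε_s+1/ε₂−1 = 2.624.
Solve for T_s⁴: T_s⁴ = (D₂·T₁⁴ + D₁·T₂⁴)/(D₁+D₂) = 7.118×10¹¹ K⁴.

T_s ≈ 919 K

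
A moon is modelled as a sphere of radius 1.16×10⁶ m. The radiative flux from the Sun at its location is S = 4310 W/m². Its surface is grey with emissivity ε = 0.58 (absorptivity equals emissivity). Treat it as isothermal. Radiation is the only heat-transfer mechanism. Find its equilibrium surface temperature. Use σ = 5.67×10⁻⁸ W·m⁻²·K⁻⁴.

At equilibrium, absorbed power = emitted power.
Absorbing cross-section = πr² = 4.227×10¹² m²; emitting surface = 4πr² = 1.691×10¹³ m² (ratio 4).
εS·A_cross = εσ·A_surf·T⁴  ⇒  T⁴ = S/(4σ)   (ε cancels).
T⁴ = 4310/(4·5.67×10⁻⁸) = 1.900×10¹⁰ K⁴.
T = (1.900×10¹⁰)^(1/4).

T ≈ 371 K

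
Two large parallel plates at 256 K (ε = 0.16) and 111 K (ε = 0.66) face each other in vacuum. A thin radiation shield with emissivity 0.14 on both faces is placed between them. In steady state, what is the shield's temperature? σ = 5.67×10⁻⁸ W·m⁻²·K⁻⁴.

T_s ≈ 204 K

In steady state the net flux on the hot side equals that on the cold side.
σ(T₁⁴−T_s⁴)/D₁ = σ(T_s⁴−T₂⁴)/D₂, with D₁ = 1/ε₁+1/ε_s−1 = 12.39, D₂ = 1/ε_s+1/ε₂−1 = 7.658.
Solve for T_s⁴: T_s⁴ = (D₂·T₁⁴ + D₁·T₂⁴)/(D₁+D₂) = 1.734×10⁹ K⁴.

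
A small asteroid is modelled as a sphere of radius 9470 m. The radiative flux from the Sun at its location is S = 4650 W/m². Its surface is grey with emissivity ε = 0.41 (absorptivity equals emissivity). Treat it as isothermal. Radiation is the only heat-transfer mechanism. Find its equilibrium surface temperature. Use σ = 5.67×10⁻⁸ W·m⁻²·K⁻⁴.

At equilibrium, absorbed power = emitted power.
Absorbing cross-section = πr² = 2.817×10⁸ m²; emitting surface = 4πr² = 1.127×10⁹ m² (ratio 4).
εS·A_cross = εσ·A_surf·T⁴  ⇒  T⁴ = S/(4σ)   (ε cancels).
T⁴ = 4650/(4·5.67×10⁻⁸) = 2.050×10¹⁰ K⁴.
T = (2.050×10¹⁰)^(1/4).

T ≈ 378 K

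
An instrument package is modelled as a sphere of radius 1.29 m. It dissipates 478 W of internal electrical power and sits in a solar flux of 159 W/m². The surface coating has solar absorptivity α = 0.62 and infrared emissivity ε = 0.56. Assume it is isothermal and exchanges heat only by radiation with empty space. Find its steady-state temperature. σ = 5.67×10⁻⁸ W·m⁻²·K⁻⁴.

T ≈ 197 K

At steady state, absorbed solar power + internal power = radiated power.
Absorbed: α·S·A_cross = 0.62·159·5.228 = 515.4 W (cross-section πr²).
Total input = 515.4 + 478 = 993.4 W.
Radiated: εσ·A_surf·T⁴ with A_surf = 4πr² = 20.91 m².
T⁴ = 993.4/(0.56·5.67×10⁻⁸·20.91) = 1.496×10⁹ K⁴.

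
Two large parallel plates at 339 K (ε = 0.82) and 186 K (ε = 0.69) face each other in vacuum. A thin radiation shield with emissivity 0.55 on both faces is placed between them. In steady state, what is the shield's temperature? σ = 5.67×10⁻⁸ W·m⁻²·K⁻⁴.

T_s ≈ 295 K

In steady state the net flux on the hot side equals that on the cold side.
σ(T₁⁴−T_s⁴)/D₁ = σ(T_s⁴−T₂⁴)/D₂, with D₁ = 1/ε₁+1/ε_s−1 = 2.038, D₂ = 1/ε_s+1/ε₂−1 = 2.267.
Solve for T_s⁴: T_s⁴ = (D₂·T₁⁴ + D₁·T₂⁴)/(D₁+D₂) = 7.522×10⁹ K⁴.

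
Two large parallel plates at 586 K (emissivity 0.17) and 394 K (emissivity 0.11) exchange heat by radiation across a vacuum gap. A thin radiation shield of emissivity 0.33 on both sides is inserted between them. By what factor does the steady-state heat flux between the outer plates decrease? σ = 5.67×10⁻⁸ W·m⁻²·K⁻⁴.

factor ≈ 1.36

Without shield: q₀ = σΔ(T⁴)/(1/ε₁+1/ε₂−1) with denominator 13.97.
With shield the two gaps are in series; the resistances add: (1/ε₁+1/ε_s−1)+(1/ε_s+1/ε₂−1) = 7.913+11.12 = 19.03.
Heat-flux ratio q₀/q = 19.03/13.97.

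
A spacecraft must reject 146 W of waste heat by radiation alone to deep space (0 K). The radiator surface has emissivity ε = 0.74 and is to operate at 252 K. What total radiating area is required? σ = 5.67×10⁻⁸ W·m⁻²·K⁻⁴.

A ≈ 0.863 m²

P = εσA T⁴ ⇒ A = P/(εσT⁴).
T⁴ = 4.033×10⁹ K⁴.
A = 146/(0.74 × 5.67×10⁻⁸ × 4.033×10⁹).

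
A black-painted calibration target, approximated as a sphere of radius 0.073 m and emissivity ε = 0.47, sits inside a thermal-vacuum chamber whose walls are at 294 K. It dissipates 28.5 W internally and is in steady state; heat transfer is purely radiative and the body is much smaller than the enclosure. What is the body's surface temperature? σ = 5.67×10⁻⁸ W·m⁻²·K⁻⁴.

T ≈ 391 K

For a small grey body in a large enclosure, net radiated power = εσA(T⁴ − T_w⁴).
Steady state: P = εσA(T⁴ − T_w⁴) with A = 4πr² = 0.06697 m².
T⁴ = P/(εσA) + T_w⁴ = 28.5/(0.47·5.67×10⁻⁸·0.06697) + (294)⁴
    = 1.597×10¹⁰ + 7.471×10⁹ = 2.344×10¹⁰ K⁴.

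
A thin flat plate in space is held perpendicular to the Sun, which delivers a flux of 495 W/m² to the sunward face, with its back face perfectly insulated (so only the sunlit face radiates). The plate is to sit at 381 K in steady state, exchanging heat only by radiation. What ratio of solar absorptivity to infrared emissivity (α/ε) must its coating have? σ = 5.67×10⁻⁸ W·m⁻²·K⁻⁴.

Balance: αS·A = εσ·1A·T⁴ ⇒ α/ε = σT⁴/S.
α/ε = 5.67×10⁻⁸·(381)⁴/495 = 5.67×10⁻⁸·2.107×10¹⁰/495.

α/ε ≈ 2.41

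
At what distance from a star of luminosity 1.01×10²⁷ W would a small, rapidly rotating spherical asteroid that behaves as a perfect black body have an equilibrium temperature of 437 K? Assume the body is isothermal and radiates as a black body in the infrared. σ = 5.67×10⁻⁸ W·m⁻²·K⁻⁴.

d ≈ 9.86×10¹⁰ m

For an isothermal black-emitting sphere, (1−a)S·πr² = σ·4πr²·T⁴ ⇒ S = 4σT⁴/(1−a).
S = 4·5.67×10⁻⁸·(437)⁴/1.00 = 8271 W/m².
Flux falls as S = L/(4πd²), so d = √(L/(4πS)) = √(1.01×10²⁷/(4π·8271)).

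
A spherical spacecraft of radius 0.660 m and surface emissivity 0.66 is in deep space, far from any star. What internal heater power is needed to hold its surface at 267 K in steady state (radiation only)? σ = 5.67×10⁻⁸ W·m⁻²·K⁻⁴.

P = εσ·4πr²·T⁴.
4πr² = 5.474 m²; T⁴ = 5.082×10⁹ K⁴.
P = 0.66·5.67×10⁻⁸·5.474·5.082×10⁹.

P ≈ 1040 W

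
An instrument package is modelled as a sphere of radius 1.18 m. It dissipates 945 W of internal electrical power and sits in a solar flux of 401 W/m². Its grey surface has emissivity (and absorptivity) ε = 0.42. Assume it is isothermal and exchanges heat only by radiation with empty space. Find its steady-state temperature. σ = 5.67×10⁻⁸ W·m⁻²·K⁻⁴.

At steady state, absorbed solar power + internal power = radiated power.
Absorbed: α·S·A_cross = 0.42·401·4.374 = 736.7 W (cross-section πr²).
Total input = 736.7 + 945 = 1682 W.
Radiated: εσ·A_surf·T⁴ with A_surf = 4πr² = 17.50 m².
T⁴ = 1682/(0.42·5.67×10⁻⁸·17.50) = 4.036×10⁹ K⁴.

T ≈ 252 K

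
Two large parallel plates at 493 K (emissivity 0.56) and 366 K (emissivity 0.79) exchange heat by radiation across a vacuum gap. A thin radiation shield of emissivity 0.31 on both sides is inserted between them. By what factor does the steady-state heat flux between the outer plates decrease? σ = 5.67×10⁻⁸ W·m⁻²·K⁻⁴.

Without shield: q₀ = σΔ(T⁴)/(1/ε₁+1/ε₂−1) with denominator 2.052.
With shield the two gaps are in series; the resistances add: (1/ε₁+1/ε_s−1)+(1/ε_s+1/ε₂−1) = 4.012+3.492 = 7.503.
Heat-flux ratio q₀/q = 7.503/2.052.

factor ≈ 3.66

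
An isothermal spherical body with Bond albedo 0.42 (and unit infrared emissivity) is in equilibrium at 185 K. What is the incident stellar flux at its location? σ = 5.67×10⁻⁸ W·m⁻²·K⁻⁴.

(1−a)S·πr² = σ·4πr²·T⁴ ⇒ S = 4σT⁴/(1−a).
S = 4·5.67×10⁻⁸·1.171×10⁹/0.580.

S ≈ 458 W/m²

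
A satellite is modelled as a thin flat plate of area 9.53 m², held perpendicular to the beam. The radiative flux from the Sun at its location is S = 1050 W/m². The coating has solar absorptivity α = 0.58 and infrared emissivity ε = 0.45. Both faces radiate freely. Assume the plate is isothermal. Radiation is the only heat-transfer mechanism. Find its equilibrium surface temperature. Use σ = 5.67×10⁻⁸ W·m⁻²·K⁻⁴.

At equilibrium, absorbed power = emitted power.
Absorbing cross-section = A = 9.530 m²; emitting surface = 2A = 19.06 m² (ratio 2).
αS·A_cross = εσ·A_surf·T⁴  ⇒  T⁴ = αS/(ε·2σ).
T⁴ = 0.580·1050/(0.45·2·5.67×10⁻⁸) = 1.193×10¹⁰ K⁴.
T = (1.193×10¹⁰)^(1/4).

T ≈ 331 K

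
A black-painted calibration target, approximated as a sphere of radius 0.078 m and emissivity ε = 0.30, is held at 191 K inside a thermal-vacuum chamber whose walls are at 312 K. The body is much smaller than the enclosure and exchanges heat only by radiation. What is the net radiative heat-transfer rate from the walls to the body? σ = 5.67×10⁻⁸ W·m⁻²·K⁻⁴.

For a small grey body in a large enclosure: P_net = εσA(T_body⁴ − T_wall⁴).
A = 4πr² = 0.07645 m²; T_body⁴ − T_wall⁴ = 1.331×10⁹ − 9.476×10⁹ = -8.145×10⁹ K⁴.
|P_net| = 0.30·5.67×10⁻⁸·0.07645·8.145×10⁹.

P_net ≈ 10.6 W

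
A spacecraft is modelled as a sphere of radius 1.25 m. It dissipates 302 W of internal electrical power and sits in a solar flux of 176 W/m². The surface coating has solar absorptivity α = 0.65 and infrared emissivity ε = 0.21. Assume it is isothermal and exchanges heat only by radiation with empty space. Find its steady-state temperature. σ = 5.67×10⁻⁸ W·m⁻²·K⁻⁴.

T ≈ 247 K

At steady state, absorbed solar power + internal power = radiated power.
Absorbed: α·S·A_cross = 0.65·176·4.909 = 561.6 W (cross-section πr²).
Total input = 561.6 + 302 = 863.6 W.
Radiated: εσ·A_surf·T⁴ with A_surf = 4πr² = 19.63 m².
T⁴ = 863.6/(0.21·5.67×10⁻⁸·19.63) = 3.694×10⁹ K⁴.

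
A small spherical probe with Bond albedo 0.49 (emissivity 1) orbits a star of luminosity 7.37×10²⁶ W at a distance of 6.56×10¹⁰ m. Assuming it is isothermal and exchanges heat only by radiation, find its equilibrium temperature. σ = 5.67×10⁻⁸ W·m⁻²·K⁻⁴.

T ≈ 418 K

First find the stellar flux at distance d: S = L/(4πd²) = 7.37×10²⁶/(4π·(6.56×10¹⁰)²) = 13630 W/m².
For an isothermal sphere, absorbed (1−a)S·πr² = emitted σ·4πr²·T⁴, so T⁴ = (1−a)S/(4σ).
T⁴ = 0.510·13630/(4·5.67×10⁻⁸) = 3.065×10¹⁰ K⁴.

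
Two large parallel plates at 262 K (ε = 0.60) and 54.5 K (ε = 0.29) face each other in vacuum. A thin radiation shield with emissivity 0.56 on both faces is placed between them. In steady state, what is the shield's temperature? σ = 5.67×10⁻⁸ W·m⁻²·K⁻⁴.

T_s ≈ 234 K

In steady state the net flux on the hot side equals that on the cold side.
σ(T₁⁴−T_s⁴)/D₁ = σ(T_s⁴−T₂⁴)/D₂, with D₁ = 1/ε₁+1/ε_s−1 = 2.452, D₂ = 1/ε_s+1/ε₂−1 = 4.234.
Solve for T_s⁴: T_s⁴ = (D₂·T₁⁴ + D₁·T₂⁴)/(D₁+D₂) = 2.987×10⁹ K⁴.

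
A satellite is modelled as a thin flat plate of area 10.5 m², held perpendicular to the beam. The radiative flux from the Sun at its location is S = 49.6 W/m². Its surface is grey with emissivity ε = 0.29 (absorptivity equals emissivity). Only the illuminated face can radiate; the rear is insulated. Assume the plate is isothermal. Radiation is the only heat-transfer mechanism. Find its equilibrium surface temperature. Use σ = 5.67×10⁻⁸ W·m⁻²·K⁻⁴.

At equilibrium, absorbed power = emitted power.
Absorbing cross-section = A = 10.50 m²; emitting surface = A = 10.50 m² (ratio 1).
εS·A_cross = εσ·A_surf·T⁴  ⇒  T⁴ = S/(1σ)   (ε cancels).
T⁴ = 49.6/(1·5.67×10⁻⁸) = 8.748×10⁸ K⁴.
T = (8.748×10⁸)^(1/4).

T ≈ 172 K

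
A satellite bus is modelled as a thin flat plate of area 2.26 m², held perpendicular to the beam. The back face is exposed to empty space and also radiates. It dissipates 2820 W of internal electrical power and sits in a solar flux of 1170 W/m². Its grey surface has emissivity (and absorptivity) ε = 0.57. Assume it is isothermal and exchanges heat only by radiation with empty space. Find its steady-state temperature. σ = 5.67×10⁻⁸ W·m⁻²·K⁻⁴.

T ≈ 415 K

At steady state, absorbed solar power + internal power = radiated power.
Absorbed: α·S·A_cross = 0.57·1170·2.260 = 1507 W (cross-section A).
Total input = 1507 + 2820 = 4327 W.
Radiated: εσ·A_surf·T⁴ with A_surf = 2A = 4.520 m².
T⁴ = 4327/(0.57·5.67×10⁻⁸·4.520) = 2.962×10¹⁰ K⁴.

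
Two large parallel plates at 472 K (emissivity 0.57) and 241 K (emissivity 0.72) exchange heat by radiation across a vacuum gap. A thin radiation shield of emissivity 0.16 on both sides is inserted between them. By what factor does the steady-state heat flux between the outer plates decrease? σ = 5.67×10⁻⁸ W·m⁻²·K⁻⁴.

factor ≈ 6.37

Without shield: q₀ = σΔ(T⁴)/(1/ε₁+1/ε₂−1) with denominator 2.143.
With shield the two gaps are in series; the resistances add: (1/ε₁+1/ε_s−1)+(1/ε_s+1/ε₂−1) = 7.004+6.639 = 13.64.
Heat-flux ratio q₀/q = 13.64/2.143.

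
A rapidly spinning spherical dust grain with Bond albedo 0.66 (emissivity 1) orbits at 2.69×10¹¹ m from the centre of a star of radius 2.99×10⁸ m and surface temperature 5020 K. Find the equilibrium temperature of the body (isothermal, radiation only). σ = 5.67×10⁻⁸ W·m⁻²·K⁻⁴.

T ≈ 90.4 K

The star's surface emits σT_*⁴; at distance d the flux is S = σT_*⁴(R_*/d)².
S = 5.67×10⁻⁸·(5020)⁴·(2.99×10⁸/2.69×10¹¹)² = 44.49 W/m².
For an isothermal sphere T⁴ = (1−a)S/(4σ) = 6.669×10⁷ K⁴.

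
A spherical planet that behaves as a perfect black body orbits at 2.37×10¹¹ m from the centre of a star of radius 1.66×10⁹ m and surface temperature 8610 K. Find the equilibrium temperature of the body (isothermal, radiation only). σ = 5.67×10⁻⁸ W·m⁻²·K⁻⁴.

T ≈ 510 K

The star's surface emits σT_*⁴; at distance d the flux is S = σT_*⁴(R_*/d)².
S = 5.67×10⁻⁸·(8610)⁴·(1.66×10⁹/2.37×10¹¹)² = 15290 W/m².
For an isothermal sphere T⁴ = (1−a)S/(4σ) = 6.740×10¹⁰ K⁴.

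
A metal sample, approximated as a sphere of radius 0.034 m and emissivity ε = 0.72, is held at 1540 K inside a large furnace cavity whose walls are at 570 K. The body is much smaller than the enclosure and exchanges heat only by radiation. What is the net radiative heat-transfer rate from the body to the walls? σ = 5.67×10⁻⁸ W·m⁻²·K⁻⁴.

For a small grey body in a large enclosure: P_net = εσA(T_body⁴ − T_wall⁴).
A = 4πr² = 0.01453 m²; T_body⁴ − T_wall⁴ = 5.624×10¹² − 1.056×10¹¹ = 5.519×10¹² K⁴.
|P_net| = 0.72·5.67×10⁻⁸·0.01453·5.519×10¹².

P_net ≈ 3270 W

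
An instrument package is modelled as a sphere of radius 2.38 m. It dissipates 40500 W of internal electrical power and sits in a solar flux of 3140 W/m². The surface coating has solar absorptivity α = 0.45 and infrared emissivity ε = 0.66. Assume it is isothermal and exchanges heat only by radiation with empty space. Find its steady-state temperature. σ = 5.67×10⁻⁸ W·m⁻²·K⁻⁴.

T ≈ 396 K

At steady state, absorbed solar power + internal power = radiated power.
Absorbed: α·S·A_cross = 0.45·3140·17.80 = 25140 W (cross-section πr²).
Total input = 25140 + 40500 = 65640 W.
Radiated: εσ·A_surf·T⁴ with A_surf = 4πr² = 71.18 m².
T⁴ = 65640/(0.66·5.67×10⁻⁸·71.18) = 2.464×10¹⁰ K⁴.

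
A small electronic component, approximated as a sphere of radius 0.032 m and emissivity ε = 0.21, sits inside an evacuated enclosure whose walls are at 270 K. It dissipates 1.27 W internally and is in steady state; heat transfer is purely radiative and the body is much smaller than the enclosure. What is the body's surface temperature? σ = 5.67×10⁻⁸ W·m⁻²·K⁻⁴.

T ≈ 342 K

For a small grey body in a large enclosure, net radiated power = εσA(T⁴ − T_w⁴).
Steady state: P = εσA(T⁴ − T_w⁴) with A = 4πr² = 0.01287 m².
T⁴ = P/(εσA) + T_w⁴ = 1.27/(0.21·5.67×10⁻⁸·0.01287) + (270)⁴
    = 8.289×10⁹ + 5.314×10⁹ = 1.360×10¹⁰ K⁴.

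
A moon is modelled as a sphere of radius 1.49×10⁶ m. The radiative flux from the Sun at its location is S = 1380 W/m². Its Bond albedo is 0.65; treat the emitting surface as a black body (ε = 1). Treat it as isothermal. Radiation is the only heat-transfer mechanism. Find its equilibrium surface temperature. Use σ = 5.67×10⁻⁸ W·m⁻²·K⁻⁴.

T ≈ 215 K

At equilibrium, absorbed power = emitted power.
Absorbing cross-section = πr² = 6.975×10¹² m²; emitting surface = 4πr² = 2.790×10¹³ m² (ratio 4).
(1−a)S·A_cross = εσ·A_surf·T⁴  ⇒  T⁴ = (1−a)S/(4σ).
T⁴ = 0.350·1380/(4·5.67×10⁻⁸) = 2.130×10⁹ K⁴.
T = (2.130×10⁹)^(1/4).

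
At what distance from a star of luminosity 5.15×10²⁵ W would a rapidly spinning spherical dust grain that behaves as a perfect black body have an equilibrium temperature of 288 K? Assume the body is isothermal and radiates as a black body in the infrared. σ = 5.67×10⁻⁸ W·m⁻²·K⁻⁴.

d ≈ 5.12×10¹⁰ m

For an isothermal black-emitting sphere, (1−a)S·πr² = σ·4πr²·T⁴ ⇒ S = 4σT⁴/(1−a).
S = 4·5.67×10⁻⁸·(288)⁴/1.00 = 1560 W/m².
Flux falls as S = L/(4πd²), so d = √(L/(4πS)) = √(5.15×10²⁵/(4π·1560)).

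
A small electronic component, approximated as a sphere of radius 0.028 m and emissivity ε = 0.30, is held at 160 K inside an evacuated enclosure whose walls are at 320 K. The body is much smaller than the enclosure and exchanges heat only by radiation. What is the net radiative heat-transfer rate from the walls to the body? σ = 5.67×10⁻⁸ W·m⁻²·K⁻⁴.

For a small grey body in a large enclosure: P_net = εσA(T_body⁴ − T_wall⁴).
A = 4πr² = 0.009852 m²; T_body⁴ − T_wall⁴ = 6.554×10⁸ − 1.049×10¹⁰ = -9.830×10⁹ K⁴.
|P_net| = 0.30·5.67×10⁻⁸·0.009852·9.830×10⁹.

P_net ≈ 1.65 W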